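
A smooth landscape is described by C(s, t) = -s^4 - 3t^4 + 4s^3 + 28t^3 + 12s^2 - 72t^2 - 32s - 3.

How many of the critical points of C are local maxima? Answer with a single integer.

C separates as a function of s plus a function of t, so ∇C=0 decouples.
∂C/∂s = -4(s - 4)(s - 1)(s + 2) = 0 at s ∈ {-2, 1, 4}; ∂C/∂t = -12t(t - 4)(t - 3) = 0 at t ∈ {0, 3, 4}.
The Hessian is diagonal: diag(C_ss, C_tt). Second derivatives: C_ss(-2)=-72, C_ss(1)=36, C_ss(4)=-72; C_tt(0)=-144, C_tt(3)=36, C_tt(4)=-48.
Local maxima occur where both diagonal entries negative: (-2, 0), (-2, 4), (4, 0), (4, 4). Count: 4.

4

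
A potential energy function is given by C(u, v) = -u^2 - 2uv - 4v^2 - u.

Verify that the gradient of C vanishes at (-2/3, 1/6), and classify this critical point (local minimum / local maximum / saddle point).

local maximum

∇C = (-2u - 2v - 1, -2u - 8v); substituting (-2/3, 1/6) gives ∇C = (0, 0), so (-2/3, 1/6) is indeed a critical point.
The Hessian of C is constant: H = [[-2, -2], [-2, -8]].
det(H) = (-2)·(-8) − (-2)² = 12.
det(H) > 0 and tr(H) = -10 < 0, so H is negative definite and the point is a local maximum.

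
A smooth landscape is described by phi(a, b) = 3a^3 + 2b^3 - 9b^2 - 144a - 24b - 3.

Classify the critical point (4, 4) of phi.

The mixed partial ∂²phi/∂a∂b is 0, so the Hessian at any point is diag(phi_aa, phi_bb) = diag(18a, 6(2b - 3)).
At (4, 4): H = diag(72, 30).
Both eigenvalues are positive, so H is positive definite: a local minimum.

local minimum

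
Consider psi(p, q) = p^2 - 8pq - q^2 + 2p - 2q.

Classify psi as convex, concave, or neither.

psi is quadratic, so its Hessian is the constant matrix H = [[2, -8], [-8, -2]].
det(H) = -68, tr(H) = 0.
det(H) < 0, so H is indefinite: neither convex nor concave.

neither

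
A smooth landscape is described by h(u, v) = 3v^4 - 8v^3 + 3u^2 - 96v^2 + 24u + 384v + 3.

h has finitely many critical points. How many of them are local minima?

h separates as a function of u plus a function of v, so ∇h=0 decouples.
∂h/∂u = 6(u + 4) = 0 at u ∈ {-4}; ∂h/∂v = 12(v - 4)(v - 2)(v + 4) = 0 at v ∈ {-4, 2, 4}.
The Hessian is diagonal: diag(h_uu, h_vv). Second derivatives: h_uu(-4)=6; h_vv(-4)=576, h_vv(2)=-144, h_vv(4)=192.
Local minima occur where both diagonal entries positive: (-4, -4), (-4, 4). Count: 2.

2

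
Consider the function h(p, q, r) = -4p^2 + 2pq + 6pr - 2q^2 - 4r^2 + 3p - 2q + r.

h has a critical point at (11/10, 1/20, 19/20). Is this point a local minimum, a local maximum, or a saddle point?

local maximum

The Hessian is constant: H = [[-8, 2, 6], [2, -4, 0], [6, 0, -8]].
Leading principal minors: Δ₁ = -8, Δ₂ = 28, Δ₃ = -80.
The minors alternate sign starting negative (−, +, −), so H is negative definite: a local maximum.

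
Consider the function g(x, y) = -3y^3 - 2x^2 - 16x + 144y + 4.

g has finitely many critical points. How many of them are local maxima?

1

g separates as a function of x plus a function of y, so ∇g=0 decouples.
∂g/∂x = -4(x + 4) = 0 at x ∈ {-4}; ∂g/∂y = -9(y - 4)(y + 4) = 0 at y ∈ {-4, 4}.
The Hessian is diagonal: diag(g_xx, g_yy). Second derivatives: g_xx(-4)=-4; g_yy(-4)=72, g_yy(4)=-72.
Local maxima occur where both diagonal entries negative: (-4, 4). Count: 1.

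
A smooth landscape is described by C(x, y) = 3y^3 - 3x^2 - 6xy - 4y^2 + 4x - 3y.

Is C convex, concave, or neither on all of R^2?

neither

The term 3y^3 is cubic, so the Hessian is not constant.
∂²C/∂y² = 18y - 8, which takes both signs as y varies (negative for sufficiently negative y). A diagonal entry of the Hessian changing sign means the Hessian is neither positive- nor negative-semidefinite on all of R^2.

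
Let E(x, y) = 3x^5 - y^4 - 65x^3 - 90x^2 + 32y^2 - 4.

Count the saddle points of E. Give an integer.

6

E separates as a function of x plus a function of y, so ∇E=0 decouples.
∂E/∂x = 15x(x - 4)(x + 1)(x + 3) = 0 at x ∈ {-3, -1, 0, 4}; ∂E/∂y = -4y(y - 4)(y + 4) = 0 at y ∈ {-4, 0, 4}.
The Hessian is diagonal: diag(E_xx, E_yy). Second derivatives: E_xx(-3)=-630, E_xx(-1)=150, E_xx(0)=-180, E_xx(4)=2100; E_yy(-4)=-128, E_yy(0)=64, E_yy(4)=-128.
Saddle points occur where the two diagonal entries have opposite signs: (-3, 0), (-1, -4), (-1, 4), (0, 0), (4, -4), (4, 4). Count: 6.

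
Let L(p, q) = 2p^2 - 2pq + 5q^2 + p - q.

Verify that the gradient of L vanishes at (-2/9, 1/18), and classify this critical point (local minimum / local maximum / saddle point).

local minimum

∇L = (4p - 2q + 1, -2p + 10q - 1); substituting (-2/9, 1/18) gives ∇L = (0, 0), so (-2/9, 1/18) is indeed a critical point.
The Hessian of L is constant: H = [[4, -2], [-2, 10]].
det(H) = 4·10 − (-2)² = 36.
det(H) > 0 and tr(H) = 14 > 0, so H is positive definite and the point is a local minimum.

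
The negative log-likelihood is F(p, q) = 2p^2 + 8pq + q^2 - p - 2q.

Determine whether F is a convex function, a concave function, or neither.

F is quadratic, so its Hessian is the constant matrix H = [[4, 8], [8, 2]].
det(H) = -56, tr(H) = 6.
det(H) < 0, so H is indefinite: neither convex nor concave.

neither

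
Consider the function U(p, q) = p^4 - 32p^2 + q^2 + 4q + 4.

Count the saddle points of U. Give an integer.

1

U separates as a function of p plus a function of q, so ∇U=0 decouples.
∂U/∂p = 4p(p - 4)(p + 4) = 0 at p ∈ {-4, 0, 4}; ∂U/∂q = 2(q + 2) = 0 at q ∈ {-2}.
The Hessian is diagonal: diag(U_pp, U_qq). Second derivatives: U_pp(-4)=128, U_pp(0)=-64, U_pp(4)=128; U_qq(-2)=2.
Saddle points occur where the two diagonal entries have opposite signs: (0, -2). Count: 1.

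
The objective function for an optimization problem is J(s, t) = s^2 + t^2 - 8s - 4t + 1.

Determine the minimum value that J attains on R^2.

J(s,t) separates as P(s) + Q(t) + 1, so its minimum is min P + min Q + 1.
P'(s) = 2s - 8 vanishes at s ∈ {4}; Q'(t) = 2(t - 2) vanishes at t ∈ {2}.
Local minima of P (where P''>0): P(4)=-16. Local minima of Q: Q(2)=-4.
So the global minimum of J is P(4) + Q(2) + 1 = -16 − 4 + 1 = -19, attained at (4, 2).

-19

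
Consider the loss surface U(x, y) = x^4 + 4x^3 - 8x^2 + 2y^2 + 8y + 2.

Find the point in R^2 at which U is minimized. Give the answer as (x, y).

U(x,y) separates as P(x) + Q(y) + 2, so its minimum is min P + min Q + 2.
P'(x) = 4x(x - 1)(x + 4) vanishes at x ∈ {-4, 0, 1}; Q'(y) = 4y + 8 vanishes at y ∈ {-2}.
Local minima of P (where P''>0): P(-4)=-128, P(1)=-3. Local minima of Q: Q(-2)=-8.
So the global minimum of U is P(-4) + Q(-2) + 2 = -128 − 8 + 2 = -134, attained at (-4, -2).

(-4, -2)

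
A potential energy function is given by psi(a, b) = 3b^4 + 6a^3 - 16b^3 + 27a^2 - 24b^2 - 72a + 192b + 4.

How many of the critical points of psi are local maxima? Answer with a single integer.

psi separates as a function of a plus a function of b, so ∇psi=0 decouples.
∂psi/∂a = 18(a - 1)(a + 4) = 0 at a ∈ {-4, 1}; ∂psi/∂b = 12(b - 4)(b - 2)(b + 2) = 0 at b ∈ {-2, 2, 4}.
The Hessian is diagonal: diag(psi_aa, psi_bb). Second derivatives: psi_aa(-4)=-90, psi_aa(1)=90; psi_bb(-2)=288, psi_bb(2)=-96, psi_bb(4)=144.
Local maxima occur where both diagonal entries negative: (-4, 2). Count: 1.

1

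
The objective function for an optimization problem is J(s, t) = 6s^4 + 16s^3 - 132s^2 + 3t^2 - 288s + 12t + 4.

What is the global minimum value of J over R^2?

-1142

J(s,t) separates as P(s) + Q(t) + 4, so its minimum is min P + min Q + 4.
P'(s) = 24(s - 3)(s + 1)(s + 4) vanishes at s ∈ {-4, -1, 3}; Q'(t) = 6(t + 2) vanishes at t ∈ {-2}.
Local minima of P (where P''>0): P(-4)=-448, P(3)=-1134. Local minima of Q: Q(-2)=-12.
So the global minimum of J is P(3) + Q(-2) + 4 = -1134 − 12 + 4 = -1142, attained at (3, -2).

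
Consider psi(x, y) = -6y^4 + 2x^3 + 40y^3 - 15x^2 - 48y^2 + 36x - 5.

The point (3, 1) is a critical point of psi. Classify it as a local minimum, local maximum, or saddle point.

local minimum

The mixed partial ∂²psi/∂x∂y is 0, so the Hessian at any point is diag(psi_xx, psi_yy) = diag(6(2x - 5), 24(-3y^2 + 10y - 4)).
At (3, 1): H = diag(6, 72).
Both eigenvalues are positive, so H is positive definite: a local minimum.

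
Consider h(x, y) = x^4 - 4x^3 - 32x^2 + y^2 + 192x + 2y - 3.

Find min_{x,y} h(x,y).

h(x,y) separates as P(x) + Q(y) − 3, so its minimum is min P + min Q − 3.
P'(x) = 4(x - 4)(x - 3)(x + 4) vanishes at x ∈ {-4, 3, 4}; Q'(y) = 2y + 2 vanishes at y ∈ {-1}.
Local minima of P (where P''>0): P(-4)=-768, P(4)=256. Local minima of Q: Q(-1)=-1.
So the global minimum of h is P(-4) + Q(-1) − 3 = -768 − 1 − 3 = -772, attained at (-4, -1).

-772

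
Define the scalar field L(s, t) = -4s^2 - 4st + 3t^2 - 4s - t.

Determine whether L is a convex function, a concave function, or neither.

L is quadratic, so its Hessian is the constant matrix H = [[-8, -4], [-4, 6]].
det(H) = -64, tr(H) = -2.
det(H) < 0, so H is indefinite: neither convex nor concave.

neither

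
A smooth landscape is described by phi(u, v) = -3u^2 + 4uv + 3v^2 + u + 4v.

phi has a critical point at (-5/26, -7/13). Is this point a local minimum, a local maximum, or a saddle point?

saddle point

The Hessian of phi is constant: H = [[-6, 4], [4, 6]].
det(H) = (-6)·6 − 4² = -52.
Since det(H) < 0, H is indefinite and the critical point is a saddle point.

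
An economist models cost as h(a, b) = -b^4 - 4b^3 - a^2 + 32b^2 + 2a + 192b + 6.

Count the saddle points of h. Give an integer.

h separates as a function of a plus a function of b, so ∇h=0 decouples.
∂h/∂a = -2(a - 1) = 0 at a ∈ {1}; ∂h/∂b = -4(b - 4)(b + 3)(b + 4) = 0 at b ∈ {-4, -3, 4}.
The Hessian is diagonal: diag(h_aa, h_bb). Second derivatives: h_aa(1)=-2; h_bb(-4)=-32, h_bb(-3)=28, h_bb(4)=-224.
Saddle points occur where the two diagonal entries have opposite signs: (1, -3). Count: 1.

1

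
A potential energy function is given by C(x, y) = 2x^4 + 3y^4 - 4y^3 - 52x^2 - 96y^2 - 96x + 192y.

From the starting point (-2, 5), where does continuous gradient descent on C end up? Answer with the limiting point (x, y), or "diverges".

(-3, 4)

C is separable, so gradient descent decouples: x follows -∂C/∂x, y follows -∂C/∂y.
∂C/∂x = 8(x - 4)(x + 1)(x + 3); at x=-2 this is 48, so x decreases.
∂C/∂y = 12(y - 4)(y - 1)(y + 4); at y=5 this is 432, so y decreases.
x converges to its nearest critical value -3 (a local min of the x-part); y converges to 4. The iterate converges to (-3, 4).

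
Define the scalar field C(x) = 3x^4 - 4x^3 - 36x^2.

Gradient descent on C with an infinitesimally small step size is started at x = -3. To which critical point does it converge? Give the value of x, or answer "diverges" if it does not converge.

-2

C'(x) = 12x(x - 3)(x + 2), so C'(-3) = -216.
Gradient descent moves in the -C' direction, i.e. x is increasing.
The nearest critical point in that direction is x = -2, where C'' = 120 > 0 (a local minimum). The iterate converges there.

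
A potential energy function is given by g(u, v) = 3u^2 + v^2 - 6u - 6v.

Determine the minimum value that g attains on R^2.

-12

g(u,v) separates as P(u) + Q(v), so its minimum is min P + min Q.
P'(u) = 6u - 6 vanishes at u ∈ {1}; Q'(v) = 2v - 6 vanishes at v ∈ {3}.
Local minima of P (where P''>0): P(1)=-3. Local minima of Q: Q(3)=-9.
So the global minimum of g is P(1) + Q(3) = -3 − 9 = -12, attained at (1, 3).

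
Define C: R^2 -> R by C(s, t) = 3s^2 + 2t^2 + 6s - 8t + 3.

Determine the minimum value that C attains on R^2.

-8

C(s,t) separates as P(s) + Q(t) + 3, so its minimum is min P + min Q + 3.
P'(s) = 6s + 6 vanishes at s ∈ {-1}; Q'(t) = 4(t - 2) vanishes at t ∈ {2}.
Local minima of P (where P''>0): P(-1)=-3. Local minima of Q: Q(2)=-8.
So the global minimum of C is P(-1) + Q(2) + 3 = -3 − 8 + 3 = -8, attained at (-1, 2).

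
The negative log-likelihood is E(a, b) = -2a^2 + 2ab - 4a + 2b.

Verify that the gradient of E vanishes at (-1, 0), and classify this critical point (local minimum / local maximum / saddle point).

∇E = (-4a + 2b - 4, 2a + 2); substituting (-1, 0) gives ∇E = (0, 0), so (-1, 0) is indeed a critical point.
The Hessian of E is constant: H = [[-4, 2], [2, 0]].
det(H) = (-4)·0 − 2² = -4.
Since det(H) < 0, H is indefinite and the critical point is a saddle point.

saddle point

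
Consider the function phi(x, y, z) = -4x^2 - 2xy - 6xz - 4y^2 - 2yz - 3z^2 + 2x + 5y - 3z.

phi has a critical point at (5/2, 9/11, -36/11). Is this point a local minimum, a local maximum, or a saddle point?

The Hessian is constant: H = [[-8, -2, -6], [-2, -8, -2], [-6, -2, -6]].
Leading principal minors: Δ₁ = -8, Δ₂ = 60, Δ₃ = -88.
The minors alternate sign starting negative (−, +, −), so H is negative definite: a local maximum.

local maximum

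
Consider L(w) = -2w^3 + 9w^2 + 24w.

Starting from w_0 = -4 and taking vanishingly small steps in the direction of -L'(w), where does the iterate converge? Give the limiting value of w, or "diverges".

-1

L'(w) = -6(w - 4)(w + 1), so L'(-4) = -144.
Gradient descent moves in the -L' direction, i.e. w is increasing.
The nearest critical point in that direction is w = -1, where L'' = 30 > 0 (a local minimum). The iterate converges there.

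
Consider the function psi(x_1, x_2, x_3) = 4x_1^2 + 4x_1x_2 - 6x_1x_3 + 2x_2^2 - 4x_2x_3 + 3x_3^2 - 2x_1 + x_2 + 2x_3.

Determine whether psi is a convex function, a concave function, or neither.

convex

psi is quadratic, so its Hessian is the constant matrix H = [[8, 4, -6], [4, 4, -4], [-6, -4, 6]].
Leading principal minors: 8, 16, 16.
All positive ⇒ H ≻ 0 ⇒ convex.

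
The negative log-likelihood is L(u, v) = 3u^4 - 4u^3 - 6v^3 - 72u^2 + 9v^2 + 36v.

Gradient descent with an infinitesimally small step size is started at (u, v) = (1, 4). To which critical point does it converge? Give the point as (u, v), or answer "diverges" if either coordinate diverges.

L is separable, so gradient descent decouples: u follows -∂L/∂u, v follows -∂L/∂v.
∂L/∂u = 12u(u - 4)(u + 3); at u=1 this is -144, so u increases.
∂L/∂v = -18(v - 2)(v + 1); at v=4 this is -180, so v increases.
The v-coordinate has no critical point in that direction and runs off to infinity.

diverges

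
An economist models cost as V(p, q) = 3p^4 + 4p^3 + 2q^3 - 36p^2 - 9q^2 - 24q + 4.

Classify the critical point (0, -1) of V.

The mixed partial ∂²V/∂p∂q is 0, so the Hessian at any point is diag(V_pp, V_qq) = diag(12(3p^2 + 2p - 6), 6(2q - 3)).
At (0, -1): H = diag(-72, -30).
Both eigenvalues are negative, so H is negative definite: a local maximum.

local maximum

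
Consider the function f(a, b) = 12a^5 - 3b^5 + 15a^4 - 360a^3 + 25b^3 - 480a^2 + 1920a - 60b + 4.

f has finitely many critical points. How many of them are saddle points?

f separates as a function of a plus a function of b, so ∇f=0 decouples.
∂f/∂a = 60(a - 4)(a - 1)(a + 2)(a + 4) = 0 at a ∈ {-4, -2, 1, 4}; ∂f/∂b = -15(b - 2)(b - 1)(b + 1)(b + 2) = 0 at b ∈ {-2, -1, 1, 2}.
The Hessian is diagonal: diag(f_aa, f_bb). Second derivatives: f_aa(-4)=-4800, f_aa(-2)=2160, f_aa(1)=-2700, f_aa(4)=8640; f_bb(-2)=180, f_bb(-1)=-90, f_bb(1)=90, f_bb(2)=-180.
Saddle points occur where the two diagonal entries have opposite signs: (-4, -2), (-4, 1), (-2, -1), (-2, 2), (1, -2), (1, 1), (4, -1), (4, 2). Count: 8.

8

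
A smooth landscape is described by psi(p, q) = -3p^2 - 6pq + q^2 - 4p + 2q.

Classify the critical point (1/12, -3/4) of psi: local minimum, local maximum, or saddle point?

The Hessian of psi is constant: H = [[-6, -6], [-6, 2]].
det(H) = (-6)·2 − (-6)² = -48.
Since det(H) < 0, H is indefinite and the critical point is a saddle point.

saddle point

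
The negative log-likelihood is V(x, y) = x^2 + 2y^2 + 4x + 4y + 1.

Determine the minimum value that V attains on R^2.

V(x,y) separates as P(x) + Q(y) + 1, so its minimum is min P + min Q + 1.
P'(x) = 2x + 4 vanishes at x ∈ {-2}; Q'(y) = 4y + 4 vanishes at y ∈ {-1}.
Local minima of P (where P''>0): P(-2)=-4. Local minima of Q: Q(-1)=-2.
So the global minimum of V is P(-2) + Q(-1) + 1 = -4 − 2 + 1 = -5, attained at (-2, -1).

-5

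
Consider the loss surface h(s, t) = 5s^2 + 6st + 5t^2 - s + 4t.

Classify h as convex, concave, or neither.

convex

h is quadratic, so its Hessian is the constant matrix H = [[10, 6], [6, 10]].
det(H) = 64, tr(H) = 20.
det(H) > 0 and tr(H) > 0, so H is positive definite everywhere: convex.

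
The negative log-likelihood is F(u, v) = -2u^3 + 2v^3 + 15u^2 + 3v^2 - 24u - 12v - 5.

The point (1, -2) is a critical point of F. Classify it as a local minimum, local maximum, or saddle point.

saddle point

The mixed partial ∂²F/∂u∂v is 0, so the Hessian at any point is diag(F_uu, F_vv) = diag(6(-2u + 5), 6(2v + 1)).
At (1, -2): H = diag(18, -18).
The eigenvalues have opposite signs, so H is indefinite: a saddle point.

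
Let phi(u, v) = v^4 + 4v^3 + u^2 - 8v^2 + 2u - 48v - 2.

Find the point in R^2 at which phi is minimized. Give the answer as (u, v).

(-1, 2)

phi(u,v) separates as P(u) + Q(v) − 2, so its minimum is min P + min Q − 2.
P'(u) = 2u + 2 vanishes at u ∈ {-1}; Q'(v) = 4(v - 2)(v + 2)(v + 3) vanishes at v ∈ {-3, -2, 2}.
Local minima of P (where P''>0): P(-1)=-1. Local minima of Q: Q(-3)=45, Q(2)=-80.
So the global minimum of phi is P(-1) + Q(2) − 2 = -1 − 80 − 2 = -83, attained at (-1, 2).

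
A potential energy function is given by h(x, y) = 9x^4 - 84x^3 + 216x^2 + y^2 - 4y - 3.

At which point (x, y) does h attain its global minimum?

h(x,y) separates as P(x) + Q(y) − 3, so its minimum is min P + min Q − 3.
P'(x) = 36x(x - 4)(x - 3) vanishes at x ∈ {0, 3, 4}; Q'(y) = 2y - 4 vanishes at y ∈ {2}.
Local minima of P (where P''>0): P(0)=0, P(4)=384. Local minima of Q: Q(2)=-4.
So the global minimum of h is P(0) + Q(2) − 3 = 0 − 4 − 3 = -7, attained at (0, 2).

(0, 2)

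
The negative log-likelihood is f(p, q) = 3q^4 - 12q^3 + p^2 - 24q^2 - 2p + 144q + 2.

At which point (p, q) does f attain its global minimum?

f(p,q) separates as A(p) + B(q) + 2, so its minimum is min A + min B + 2.
A'(p) = 2p - 2 vanishes at p ∈ {1}; B'(q) = 12(q - 3)(q - 2)(q + 2) vanishes at q ∈ {-2, 2, 3}.
Local minima of A (where A''>0): A(1)=-1. Local minima of B: B(-2)=-240, B(3)=135.
So the global minimum of f is A(1) + B(-2) + 2 = -1 − 240 + 2 = -239, attained at (1, -2).

(1, -2)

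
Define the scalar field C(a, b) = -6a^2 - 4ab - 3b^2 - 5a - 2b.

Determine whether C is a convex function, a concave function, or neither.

concave

C is quadratic, so its Hessian is the constant matrix H = [[-12, -4], [-4, -6]].
det(H) = 56, tr(H) = -18.
det(H) > 0 and tr(H) < 0, so H is negative definite everywhere: concave.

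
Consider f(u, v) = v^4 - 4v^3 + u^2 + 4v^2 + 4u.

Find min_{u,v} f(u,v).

-4

f(u,v) separates as P(u) + Q(v), so its minimum is min P + min Q.
P'(u) = 2u + 4 vanishes at u ∈ {-2}; Q'(v) = 4v(v - 2)(v - 1) vanishes at v ∈ {0, 1, 2}.
Local minima of P (where P''>0): P(-2)=-4. Local minima of Q: Q(0)=0, Q(2)=0.
So the global minimum of f is P(-2) + Q(0) = -4 + 0 = -4, attained at (-2, 0).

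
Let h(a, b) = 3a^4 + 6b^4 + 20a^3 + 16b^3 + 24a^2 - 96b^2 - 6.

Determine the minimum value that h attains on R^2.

-1158

h(a,b) separates as P(a) + Q(b) − 6, so its minimum is min P + min Q − 6.
P'(a) = 12a(a + 1)(a + 4) vanishes at a ∈ {-4, -1, 0}; Q'(b) = 24b(b - 2)(b + 4) vanishes at b ∈ {-4, 0, 2}.
Local minima of P (where P''>0): P(-4)=-128, P(0)=0. Local minima of Q: Q(-4)=-1024, Q(2)=-160.
So the global minimum of h is P(-4) + Q(-4) − 6 = -128 − 1024 − 6 = -1158, attained at (-4, -4).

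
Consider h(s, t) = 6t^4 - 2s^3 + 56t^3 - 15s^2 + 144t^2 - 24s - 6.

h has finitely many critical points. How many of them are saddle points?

3

h separates as a function of s plus a function of t, so ∇h=0 decouples.
∂h/∂s = -6(s + 1)(s + 4) = 0 at s ∈ {-4, -1}; ∂h/∂t = 24t(t + 3)(t + 4) = 0 at t ∈ {-4, -3, 0}.
The Hessian is diagonal: diag(h_ss, h_tt). Second derivatives: h_ss(-4)=18, h_ss(-1)=-18; h_tt(-4)=96, h_tt(-3)=-72, h_tt(0)=288.
Saddle points occur where the two diagonal entries have opposite signs: (-4, -3), (-1, -4), (-1, 0). Count: 3.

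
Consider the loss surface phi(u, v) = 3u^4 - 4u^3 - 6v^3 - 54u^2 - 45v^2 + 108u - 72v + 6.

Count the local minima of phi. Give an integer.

2

phi separates as a function of u plus a function of v, so ∇phi=0 decouples.
∂phi/∂u = 12(u - 3)(u - 1)(u + 3) = 0 at u ∈ {-3, 1, 3}; ∂phi/∂v = -18(v + 1)(v + 4) = 0 at v ∈ {-4, -1}.
The Hessian is diagonal: diag(phi_uu, phi_vv). Second derivatives: phi_uu(-3)=288, phi_uu(1)=-96, phi_uu(3)=144; phi_vv(-4)=54, phi_vv(-1)=-54.
Local minima occur where both diagonal entries positive: (-3, -4), (3, -4). Count: 2.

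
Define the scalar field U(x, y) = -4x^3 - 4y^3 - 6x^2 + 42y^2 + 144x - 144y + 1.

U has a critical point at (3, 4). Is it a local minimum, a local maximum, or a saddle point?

local maximum

The mixed partial ∂²U/∂x∂y is 0, so the Hessian at any point is diag(U_xx, U_yy) = diag(-12(2x + 1), 12(-2y + 7)).
At (3, 4): H = diag(-84, -12).
Both eigenvalues are negative, so H is negative definite: a local maximum.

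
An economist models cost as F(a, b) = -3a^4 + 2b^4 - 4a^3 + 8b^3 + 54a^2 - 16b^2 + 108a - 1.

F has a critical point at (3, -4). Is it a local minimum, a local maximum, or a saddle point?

The mixed partial ∂²F/∂a∂b is 0, so the Hessian at any point is diag(F_aa, F_bb) = diag(12(-3a^2 - 2a + 9), 8(3b^2 + 6b - 4)).
At (3, -4): H = diag(-288, 160).
The eigenvalues have opposite signs, so H is indefinite: a saddle point.

saddle point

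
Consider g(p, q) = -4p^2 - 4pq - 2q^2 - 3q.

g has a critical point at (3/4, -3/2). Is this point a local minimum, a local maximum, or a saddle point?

The Hessian of g is constant: H = [[-8, -4], [-4, -4]].
det(H) = (-8)·(-4) − (-4)² = 16.
det(H) > 0 and tr(H) = -12 < 0, so H is negative definite and the point is a local maximum.

local maximum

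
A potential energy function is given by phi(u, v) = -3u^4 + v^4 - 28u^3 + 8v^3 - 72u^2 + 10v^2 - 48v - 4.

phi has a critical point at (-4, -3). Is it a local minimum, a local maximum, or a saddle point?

The mixed partial ∂²phi/∂u∂v is 0, so the Hessian at any point is diag(phi_uu, phi_vv) = diag(-12(3u^2 + 14u + 12), 4(3v^2 + 12v + 5)).
At (-4, -3): H = diag(-48, -16).
Both eigenvalues are negative, so H is negative definite: a local maximum.

local maximum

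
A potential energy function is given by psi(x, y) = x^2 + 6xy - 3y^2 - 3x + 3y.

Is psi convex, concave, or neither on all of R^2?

psi is quadratic, so its Hessian is the constant matrix H = [[2, 6], [6, -6]].
det(H) = -48, tr(H) = -4.
det(H) < 0, so H is indefinite: neither convex nor concave.

neither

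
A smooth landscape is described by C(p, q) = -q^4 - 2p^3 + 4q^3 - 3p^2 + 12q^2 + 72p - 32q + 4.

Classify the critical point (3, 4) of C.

The mixed partial ∂²C/∂p∂q is 0, so the Hessian at any point is diag(C_pp, C_qq) = diag(-6(2p + 1), 12(-q^2 + 2q + 2)).
At (3, 4): H = diag(-42, -72).
Both eigenvalues are negative, so H is negative definite: a local maximum.

local maximum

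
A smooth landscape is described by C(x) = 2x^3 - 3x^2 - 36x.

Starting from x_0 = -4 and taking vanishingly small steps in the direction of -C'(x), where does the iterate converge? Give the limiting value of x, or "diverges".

C'(x) = 6(x - 3)(x + 2), so C'(-4) = 84.
Gradient descent moves in the -C' direction, i.e. x is decreasing.
There is no critical point below x=-4, and C' keeps the same sign, so the iterate runs off to −∞.

diverges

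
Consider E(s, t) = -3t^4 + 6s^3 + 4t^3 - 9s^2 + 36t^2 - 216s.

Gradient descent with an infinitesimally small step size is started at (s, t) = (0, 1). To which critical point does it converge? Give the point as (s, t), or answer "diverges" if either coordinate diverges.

(4, 0)

E is separable, so gradient descent decouples: s follows -∂E/∂s, t follows -∂E/∂t.
∂E/∂s = 18(s - 4)(s + 3); at s=0 this is -216, so s increases.
∂E/∂t = -12t(t - 3)(t + 2); at t=1 this is 72, so t decreases.
s converges to its nearest critical value 4 (a local min of the s-part); t converges to 0. The iterate converges to (4, 0).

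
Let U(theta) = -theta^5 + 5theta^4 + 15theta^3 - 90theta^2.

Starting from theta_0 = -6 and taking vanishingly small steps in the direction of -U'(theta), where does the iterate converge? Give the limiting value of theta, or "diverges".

-3

U'(theta) = -5theta(theta - 4)(theta - 3)(theta + 3), so U'(-6) = -8100.
Gradient descent moves in the -U' direction, i.e. theta is increasing.
The nearest critical point in that direction is theta = -3, where U'' = 630 > 0 (a local minimum). The iterate converges there.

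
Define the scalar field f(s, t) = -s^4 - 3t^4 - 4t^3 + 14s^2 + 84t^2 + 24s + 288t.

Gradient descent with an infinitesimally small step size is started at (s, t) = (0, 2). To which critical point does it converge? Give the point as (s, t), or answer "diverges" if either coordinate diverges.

f is separable, so gradient descent decouples: s follows -∂f/∂s, t follows -∂f/∂t.
∂f/∂s = -4(s - 3)(s + 1)(s + 2); at s=0 this is 24, so s decreases.
∂f/∂t = -12(t - 4)(t + 2)(t + 3); at t=2 this is 480, so t decreases.
s converges to its nearest critical value -1 (a local min of the s-part); t converges to -2. The iterate converges to (-1, -2).

(-1, -2)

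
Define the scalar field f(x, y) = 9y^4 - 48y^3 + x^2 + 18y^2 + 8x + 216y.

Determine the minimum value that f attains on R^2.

-157

f(x,y) separates as P(x) + Q(y), so its minimum is min P + min Q.
P'(x) = 2x + 8 vanishes at x ∈ {-4}; Q'(y) = 36(y - 3)(y - 2)(y + 1) vanishes at y ∈ {-1, 2, 3}.
Local minima of P (where P''>0): P(-4)=-16. Local minima of Q: Q(-1)=-141, Q(3)=243.
So the global minimum of f is P(-4) + Q(-1) = -16 − 141 = -157, attained at (-4, -1).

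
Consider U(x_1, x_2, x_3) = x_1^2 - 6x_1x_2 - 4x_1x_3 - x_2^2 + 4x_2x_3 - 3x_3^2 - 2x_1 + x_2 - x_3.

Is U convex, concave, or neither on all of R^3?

neither

U is quadratic, so its Hessian is the constant matrix H = [[2, -6, -4], [-6, -2, 4], [-4, 4, -6]].
Leading principal minors: 2, -40, 432.
Neither pattern holds ⇒ H is indefinite ⇒ neither convex nor concave.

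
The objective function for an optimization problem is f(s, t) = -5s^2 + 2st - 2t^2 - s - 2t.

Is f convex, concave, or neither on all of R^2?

f is quadratic, so its Hessian is the constant matrix H = [[-10, 2], [2, -4]].
det(H) = 36, tr(H) = -14.
det(H) > 0 and tr(H) < 0, so H is negative definite everywhere: concave.

concave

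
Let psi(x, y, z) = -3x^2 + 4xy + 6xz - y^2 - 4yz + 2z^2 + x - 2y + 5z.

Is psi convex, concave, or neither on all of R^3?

neither

psi is quadratic, so its Hessian is the constant matrix H = [[-6, 4, 6], [4, -2, -4], [6, -4, 4]].
Leading principal minors: -6, -4, -40.
Neither pattern holds ⇒ H is indefinite ⇒ neither convex nor concave.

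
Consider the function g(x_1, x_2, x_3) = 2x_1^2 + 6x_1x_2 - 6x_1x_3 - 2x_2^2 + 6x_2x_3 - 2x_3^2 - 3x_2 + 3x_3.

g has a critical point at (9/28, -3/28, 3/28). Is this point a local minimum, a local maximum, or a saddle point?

saddle point

The Hessian is constant: H = [[4, 6, -6], [6, -4, 6], [-6, 6, -4]].
Leading principal minors: Δ₁ = 4, Δ₂ = -52, Δ₃ = -224.
The minors fit neither the all-positive nor the alternating-sign pattern, so H is indefinite: a saddle point.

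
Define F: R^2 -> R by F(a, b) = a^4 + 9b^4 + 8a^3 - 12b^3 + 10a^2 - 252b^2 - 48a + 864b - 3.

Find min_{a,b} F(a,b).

F(a,b) separates as P(a) + Q(b) − 3, so its minimum is min P + min Q − 3.
P'(a) = 4(a - 1)(a + 3)(a + 4) vanishes at a ∈ {-4, -3, 1}; Q'(b) = 36(b - 3)(b - 2)(b + 4) vanishes at b ∈ {-4, 2, 3}.
Local minima of P (where P''>0): P(-4)=96, P(1)=-29. Local minima of Q: Q(-4)=-4416, Q(3)=729.
So the global minimum of F is P(1) + Q(-4) − 3 = -29 − 4416 − 3 = -4448, attained at (1, -4).

-4448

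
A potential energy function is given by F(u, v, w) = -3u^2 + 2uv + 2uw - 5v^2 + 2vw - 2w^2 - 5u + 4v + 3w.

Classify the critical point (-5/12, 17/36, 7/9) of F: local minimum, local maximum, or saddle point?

local maximum

The Hessian is constant: H = [[-6, 2, 2], [2, -10, 2], [2, 2, -4]].
Leading principal minors: Δ₁ = -6, Δ₂ = 56, Δ₃ = -144.
The minors alternate sign starting negative (−, +, −), so H is negative definite: a local maximum.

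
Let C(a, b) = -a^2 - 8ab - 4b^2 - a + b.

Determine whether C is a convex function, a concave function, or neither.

neither

C is quadratic, so its Hessian is the constant matrix H = [[-2, -8], [-8, -8]].
det(H) = -48, tr(H) = -10.
det(H) < 0, so H is indefinite: neither convex nor concave.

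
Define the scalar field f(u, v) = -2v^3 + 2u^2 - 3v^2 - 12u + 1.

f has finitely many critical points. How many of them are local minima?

1

f separates as a function of u plus a function of v, so ∇f=0 decouples.
∂f/∂u = 4(u - 3) = 0 at u ∈ {3}; ∂f/∂v = -6v(v + 1) = 0 at v ∈ {-1, 0}.
The Hessian is diagonal: diag(f_uu, f_vv). Second derivatives: f_uu(3)=4; f_vv(-1)=6, f_vv(0)=-6.
Local minima occur where both diagonal entries positive: (3, -1). Count: 1.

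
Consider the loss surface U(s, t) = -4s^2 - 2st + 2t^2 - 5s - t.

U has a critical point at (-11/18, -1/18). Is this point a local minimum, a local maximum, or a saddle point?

The Hessian of U is constant: H = [[-8, -2], [-2, 4]].
det(H) = (-8)·4 − (-2)² = -36.
Since det(H) < 0, H is indefinite and the critical point is a saddle point.

saddle point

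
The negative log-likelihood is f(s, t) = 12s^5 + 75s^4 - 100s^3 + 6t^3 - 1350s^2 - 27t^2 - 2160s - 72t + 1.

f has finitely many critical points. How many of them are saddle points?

4

f separates as a function of s plus a function of t, so ∇f=0 decouples.
∂f/∂s = 60(s - 3)(s + 1)(s + 3)(s + 4) = 0 at s ∈ {-4, -3, -1, 3}; ∂f/∂t = 18(t - 4)(t + 1) = 0 at t ∈ {-1, 4}.
The Hessian is diagonal: diag(f_ss, f_tt). Second derivatives: f_ss(-4)=-1260, f_ss(-3)=720, f_ss(-1)=-1440, f_ss(3)=10080; f_tt(-1)=-90, f_tt(4)=90.
Saddle points occur where the two diagonal entries have opposite signs: (-4, 4), (-3, -1), (-1, 4), (3, -1). Count: 4.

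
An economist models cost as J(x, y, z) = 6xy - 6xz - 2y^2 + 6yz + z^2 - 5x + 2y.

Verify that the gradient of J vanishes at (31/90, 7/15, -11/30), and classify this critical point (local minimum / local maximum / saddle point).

∇J = (6y - 6z - 5, 6x - 4y + 6z + 2, -6x + 6y + 2z); substituting (31/90, 7/15, -11/30) gives ∇J = (0, 0, 0), so (31/90, 7/15, -11/30) is indeed a critical point.
The Hessian is constant: H = [[0, 6, -6], [6, -4, 6], [-6, 6, 2]].
Leading principal minors: Δ₁ = 0, Δ₂ = -36, Δ₃ = -360.
The minors fit neither the all-positive nor the alternating-sign pattern, so H is indefinite: a saddle point.

saddle point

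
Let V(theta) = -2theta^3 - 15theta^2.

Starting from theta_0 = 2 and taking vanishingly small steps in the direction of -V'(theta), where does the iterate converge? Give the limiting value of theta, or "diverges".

diverges

V'(theta) = -6theta(theta + 5), so V'(2) = -84.
Gradient descent moves in the -V' direction, i.e. theta is increasing.
There is no critical point above theta=2, and V' keeps the same sign, so the iterate runs off to +∞.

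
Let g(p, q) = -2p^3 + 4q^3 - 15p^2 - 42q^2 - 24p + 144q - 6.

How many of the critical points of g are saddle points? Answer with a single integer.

g separates as a function of p plus a function of q, so ∇g=0 decouples.
∂g/∂p = -6(p + 1)(p + 4) = 0 at p ∈ {-4, -1}; ∂g/∂q = 12(q - 4)(q - 3) = 0 at q ∈ {3, 4}.
The Hessian is diagonal: diag(g_pp, g_qq). Second derivatives: g_pp(-4)=18, g_pp(-1)=-18; g_qq(3)=-12, g_qq(4)=12.
Saddle points occur where the two diagonal entries have opposite signs: (-4, 3), (-1, 4). Count: 2.

2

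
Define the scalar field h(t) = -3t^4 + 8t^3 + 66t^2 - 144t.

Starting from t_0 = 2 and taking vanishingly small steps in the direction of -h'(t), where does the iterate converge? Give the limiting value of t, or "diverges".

1

h'(t) = -12(t - 4)(t - 1)(t + 3), so h'(2) = 120.
Gradient descent moves in the -h' direction, i.e. t is decreasing.
The nearest critical point in that direction is t = 1, where h'' = 144 > 0 (a local minimum). The iterate converges there.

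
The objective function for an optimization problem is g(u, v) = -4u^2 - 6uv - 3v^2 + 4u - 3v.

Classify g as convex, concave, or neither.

g is quadratic, so its Hessian is the constant matrix H = [[-8, -6], [-6, -6]].
det(H) = 12, tr(H) = -14.
det(H) > 0 and tr(H) < 0, so H is negative definite everywhere: concave.

concave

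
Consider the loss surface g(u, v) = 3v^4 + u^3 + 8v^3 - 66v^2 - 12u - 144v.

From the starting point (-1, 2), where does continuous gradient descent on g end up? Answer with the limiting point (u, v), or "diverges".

g is separable, so gradient descent decouples: u follows -∂g/∂u, v follows -∂g/∂v.
∂g/∂u = 3(u - 2)(u + 2); at u=-1 this is -9, so u increases.
∂g/∂v = 12(v - 3)(v + 1)(v + 4); at v=2 this is -216, so v increases.
u converges to its nearest critical value 2 (a local min of the u-part); v converges to 3. The iterate converges to (2, 3).

(2, 3)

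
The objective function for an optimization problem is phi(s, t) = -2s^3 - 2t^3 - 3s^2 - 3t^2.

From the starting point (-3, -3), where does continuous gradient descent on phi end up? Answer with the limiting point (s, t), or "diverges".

phi is separable, so gradient descent decouples: s follows -∂phi/∂s, t follows -∂phi/∂t.
∂phi/∂s = -6s(s + 1); at s=-3 this is -36, so s increases.
∂phi/∂t = -6t(t + 1); at t=-3 this is -36, so t increases.
s converges to its nearest critical value -1 (a local min of the s-part); t converges to -1. The iterate converges to (-1, -1).

(-1, -1)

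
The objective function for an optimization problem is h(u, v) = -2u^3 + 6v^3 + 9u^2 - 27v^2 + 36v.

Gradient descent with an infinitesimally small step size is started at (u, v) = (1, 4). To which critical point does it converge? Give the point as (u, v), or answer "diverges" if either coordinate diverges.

h is separable, so gradient descent decouples: u follows -∂h/∂u, v follows -∂h/∂v.
∂h/∂u = -6u(u - 3); at u=1 this is 12, so u decreases.
∂h/∂v = 18(v - 2)(v - 1); at v=4 this is 108, so v decreases.
u converges to its nearest critical value 0 (a local min of the u-part); v converges to 2. The iterate converges to (0, 2).

(0, 2)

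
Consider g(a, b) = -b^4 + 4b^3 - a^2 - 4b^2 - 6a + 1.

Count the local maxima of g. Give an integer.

2

g separates as a function of a plus a function of b, so ∇g=0 decouples.
∂g/∂a = -2(a + 3) = 0 at a ∈ {-3}; ∂g/∂b = -4b(b - 2)(b - 1) = 0 at b ∈ {0, 1, 2}.
The Hessian is diagonal: diag(g_aa, g_bb). Second derivatives: g_aa(-3)=-2; g_bb(0)=-8, g_bb(1)=4, g_bb(2)=-8.
Local maxima occur where both diagonal entries negative: (-3, 0), (-3, 2). Count: 2.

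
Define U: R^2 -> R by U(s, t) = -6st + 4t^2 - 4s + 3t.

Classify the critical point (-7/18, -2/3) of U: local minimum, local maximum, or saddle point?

The Hessian of U is constant: H = [[0, -6], [-6, 8]].
det(H) = 0·8 − (-6)² = -36.
Since det(H) < 0, H is indefinite and the critical point is a saddle point.

saddle point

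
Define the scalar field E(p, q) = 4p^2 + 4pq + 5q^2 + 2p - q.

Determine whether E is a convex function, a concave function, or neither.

convex

E is quadratic, so its Hessian is the constant matrix H = [[8, 4], [4, 10]].
det(H) = 64, tr(H) = 18.
det(H) > 0 and tr(H) > 0, so H is positive definite everywhere: convex.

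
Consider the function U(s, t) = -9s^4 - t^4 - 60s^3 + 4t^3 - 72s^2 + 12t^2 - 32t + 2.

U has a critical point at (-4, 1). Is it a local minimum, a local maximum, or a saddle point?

The mixed partial ∂²U/∂s∂t is 0, so the Hessian at any point is diag(U_ss, U_tt) = diag(-36(3s^2 + 10s + 4), 12(-t^2 + 2t + 2)).
At (-4, 1): H = diag(-432, 36).
The eigenvalues have opposite signs, so H is indefinite: a saddle point.

saddle point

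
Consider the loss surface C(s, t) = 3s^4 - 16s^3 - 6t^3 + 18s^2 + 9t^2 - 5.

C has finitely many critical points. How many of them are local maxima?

C separates as a function of s plus a function of t, so ∇C=0 decouples.
∂C/∂s = 12s(s - 3)(s - 1) = 0 at s ∈ {0, 1, 3}; ∂C/∂t = -18t(t - 1) = 0 at t ∈ {0, 1}.
The Hessian is diagonal: diag(C_ss, C_tt). Second derivatives: C_ss(0)=36, C_ss(1)=-24, C_ss(3)=72; C_tt(0)=18, C_tt(1)=-18.
Local maxima occur where both diagonal entries negative: (1, 1). Count: 1.

1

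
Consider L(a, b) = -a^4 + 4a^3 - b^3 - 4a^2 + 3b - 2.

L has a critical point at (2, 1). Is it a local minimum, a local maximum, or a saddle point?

local maximum

The mixed partial ∂²L/∂a∂b is 0, so the Hessian at any point is diag(L_aa, L_bb) = diag(4(-3a^2 + 6a - 2), -6b).
At (2, 1): H = diag(-8, -6).
Both eigenvalues are negative, so H is negative definite: a local maximum.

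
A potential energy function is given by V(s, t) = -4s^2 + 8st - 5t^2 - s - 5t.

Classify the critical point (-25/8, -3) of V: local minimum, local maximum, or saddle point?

The Hessian of V is constant: H = [[-8, 8], [8, -10]].
det(H) = (-8)·(-10) − 8² = 16.
det(H) > 0 and tr(H) = -18 < 0, so H is negative definite and the point is a local maximum.

local maximum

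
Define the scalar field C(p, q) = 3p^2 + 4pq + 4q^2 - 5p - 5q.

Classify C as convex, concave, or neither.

convex

C is quadratic, so its Hessian is the constant matrix H = [[6, 4], [4, 8]].
det(H) = 32, tr(H) = 14.
det(H) > 0 and tr(H) > 0, so H is positive definite everywhere: convex.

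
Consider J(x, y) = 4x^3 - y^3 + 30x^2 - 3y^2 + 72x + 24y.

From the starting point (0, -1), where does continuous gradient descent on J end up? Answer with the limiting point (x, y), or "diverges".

(-2, -4)

J is separable, so gradient descent decouples: x follows -∂J/∂x, y follows -∂J/∂y.
∂J/∂x = 12(x + 2)(x + 3); at x=0 this is 72, so x decreases.
∂J/∂y = -3(y - 2)(y + 4); at y=-1 this is 27, so y decreases.
x converges to its nearest critical value -2 (a local min of the x-part); y converges to -4. The iterate converges to (-2, -4).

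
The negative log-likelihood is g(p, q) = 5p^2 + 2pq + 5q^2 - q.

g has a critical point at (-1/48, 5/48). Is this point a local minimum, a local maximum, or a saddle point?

local minimum

The Hessian of g is constant: H = [[10, 2], [2, 10]].
det(H) = 10·10 − 2² = 96.
det(H) > 0 and tr(H) = 20 > 0, so H is positive definite and the point is a local minimum.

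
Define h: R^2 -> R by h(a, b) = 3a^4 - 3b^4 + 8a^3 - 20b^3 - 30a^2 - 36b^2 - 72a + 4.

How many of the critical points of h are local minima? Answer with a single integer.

h separates as a function of a plus a function of b, so ∇h=0 decouples.
∂h/∂a = 12(a - 2)(a + 1)(a + 3) = 0 at a ∈ {-3, -1, 2}; ∂h/∂b = -12b(b + 2)(b + 3) = 0 at b ∈ {-3, -2, 0}.
The Hessian is diagonal: diag(h_aa, h_bb). Second derivatives: h_aa(-3)=120, h_aa(-1)=-72, h_aa(2)=180; h_bb(-3)=-36, h_bb(-2)=24, h_bb(0)=-72.
Local minima occur where both diagonal entries positive: (-3, -2), (2, -2). Count: 2.

2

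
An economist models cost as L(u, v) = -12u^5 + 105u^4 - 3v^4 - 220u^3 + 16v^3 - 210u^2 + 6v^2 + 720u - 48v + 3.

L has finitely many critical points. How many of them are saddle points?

L separates as a function of u plus a function of v, so ∇L=0 decouples.
∂L/∂u = -60(u - 4)(u - 3)(u - 1)(u + 1) = 0 at u ∈ {-1, 1, 3, 4}; ∂L/∂v = -12(v - 4)(v - 1)(v + 1) = 0 at v ∈ {-1, 1, 4}.
The Hessian is diagonal: diag(L_uu, L_vv). Second derivatives: L_uu(-1)=2400, L_uu(1)=-720, L_uu(3)=480, L_uu(4)=-900; L_vv(-1)=-120, L_vv(1)=72, L_vv(4)=-180.
Saddle points occur where the two diagonal entries have opposite signs: (-1, -1), (-1, 4), (1, 1), (3, -1), (3, 4), (4, 1). Count: 6.

6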